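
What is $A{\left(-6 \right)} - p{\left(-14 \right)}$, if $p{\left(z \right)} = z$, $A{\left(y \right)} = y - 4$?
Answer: $4$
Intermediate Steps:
$A{\left(y \right)} = -4 + y$ ($A{\left(y \right)} = y - 4 = -4 + y$)
$A{\left(-6 \right)} - p{\left(-14 \right)} = \left(-4 - 6\right) - -14 = -10 + 14 = 4$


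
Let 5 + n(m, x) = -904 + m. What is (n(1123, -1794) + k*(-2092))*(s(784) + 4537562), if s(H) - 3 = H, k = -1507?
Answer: 14308769951442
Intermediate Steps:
s(H) = 3 + H
n(m, x) = -909 + m (n(m, x) = -5 + (-904 + m) = -909 + m)
(n(1123, -1794) + k*(-2092))*(s(784) + 4537562) = ((-909 + 1123) - 1507*(-2092))*((3 + 784) + 4537562) = (214 + 3152644)*(787 + 4537562) = 3152858*4538349 = 14308769951442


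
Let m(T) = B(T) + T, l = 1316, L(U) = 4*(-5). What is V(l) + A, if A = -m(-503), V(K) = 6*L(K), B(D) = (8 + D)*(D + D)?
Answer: -497587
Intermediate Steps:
L(U) = -20
B(D) = 2*D*(8 + D) (B(D) = (8 + D)*(2*D) = 2*D*(8 + D))
V(K) = -120 (V(K) = 6*(-20) = -120)
m(T) = T + 2*T*(8 + T) (m(T) = 2*T*(8 + T) + T = T + 2*T*(8 + T))
A = -497467 (A = -(-503)*(17 + 2*(-503)) = -(-503)*(17 - 1006) = -(-503)*(-989) = -1*497467 = -497467)
V(l) + A = -120 - 497467 = -497587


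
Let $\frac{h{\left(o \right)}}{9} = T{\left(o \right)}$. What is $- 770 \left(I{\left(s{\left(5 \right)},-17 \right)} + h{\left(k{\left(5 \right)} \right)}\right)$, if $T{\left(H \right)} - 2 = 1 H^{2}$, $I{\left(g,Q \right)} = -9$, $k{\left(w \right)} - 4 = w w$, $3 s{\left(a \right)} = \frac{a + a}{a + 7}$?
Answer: $-5835060$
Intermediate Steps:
$s{\left(a \right)} = \frac{2 a}{3 \left(7 + a\right)}$ ($s{\left(a \right)} = \frac{\left(a + a\right) \frac{1}{a + 7}}{3} = \frac{2 a \frac{1}{7 + a}}{3} = \frac{2 a}{3 \left(7 + a\right)}$)
$k{\left(w \right)} = 4 + w^{2}$ ($k{\left(w \right)} = 4 + w w = 4 + w^{2}$)
$T{\left(H \right)} = 2 + H^{2}$ ($T{\left(H \right)} = 2 + 1 H^{2} = 2 + H^{2}$)
$h{\left(o \right)} = 18 + 9 o^{2}$ ($h{\left(o \right)} = 9 \left(2 + o^{2}\right) = 18 + 9 o^{2}$)
$- 770 \left(I{\left(s{\left(5 \right)},-17 \right)} + h{\left(k{\left(5 \right)} \right)}\right) = - 770 \left(-9 + \left(18 + 9 \left(4 + 5^{2}\right)^{2}\right)\right) = - 770 \left(-9 + \left(18 + 9 \left(4 + 25\right)^{2}\right)\right) = - 770 \left(-9 + \left(18 + 9 \cdot 29^{2}\right)\right) = - 770 \left(-9 + \left(18 + 9 \cdot 841\right)\right) = - 770 \left(-9 + \left(18 + 7569\right)\right) = - 770 \left(-9 + 7587\right) = \left(-770\right) 7578 = -5835060$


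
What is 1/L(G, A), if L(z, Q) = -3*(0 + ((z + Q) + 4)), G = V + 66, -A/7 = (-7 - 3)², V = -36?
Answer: 1/1998 ≈ 0.00050050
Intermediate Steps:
A = -700 (A = -7*(-7 - 3)² = -7*(-10)² = -7*100 = -700)
G = 30 (G = -36 + 66 = 30)
L(z, Q) = -12 - 3*Q - 3*z (L(z, Q) = -3*(0 + ((Q + z) + 4)) = -3*(0 + (4 + Q + z)) = -3*(4 + Q + z) = -12 - 3*Q - 3*z)
1/L(G, A) = 1/(-12 - 3*(-700) - 3*30) = 1/(-12 + 2100 - 90) = 1/1998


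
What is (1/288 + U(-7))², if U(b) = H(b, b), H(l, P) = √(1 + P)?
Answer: -497663/82944 + I*√6/144 ≈ -6.0 + 0.01701*I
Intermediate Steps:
U(b) = √(1 + b)
(1/288 + U(-7))² = (1/288 + √(1 - 7))² = (1/288 + √(-6))² = (1/288 + I*√6)²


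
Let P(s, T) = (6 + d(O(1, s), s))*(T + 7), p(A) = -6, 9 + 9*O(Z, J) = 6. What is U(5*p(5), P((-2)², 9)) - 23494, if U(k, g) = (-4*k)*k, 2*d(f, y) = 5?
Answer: -27094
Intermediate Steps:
O(Z, J) = -⅓ (O(Z, J) = -1 + (⅑)*6 = -1 + ⅔ = -⅓)
d(f, y) = 5/2 (d(f, y) = (½)*5 = 5/2)
P(s, T) = 119/2 + 17*T/2 (P(s, T) = (6 + 5/2)*(T + 7) = 17*(7 + T)/2 = 119/2 + 17*T/2)
U(k, g) = -4*k²
U(5*p(5), P((-2)², 9)) - 23494 = -4*(5*(-6))² - 23494 = -4*(-30)² - 23494 = -4*900 - 23494 = -3600 - 23494 = -27094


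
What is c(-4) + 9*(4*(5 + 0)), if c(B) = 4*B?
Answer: 164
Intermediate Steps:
c(-4) + 9*(4*(5 + 0)) = 4*(-4) + 9*(4*(5 + 0)) = -16 + 9*(4*5) = -16 + 9*20 = -16 + 180 = 164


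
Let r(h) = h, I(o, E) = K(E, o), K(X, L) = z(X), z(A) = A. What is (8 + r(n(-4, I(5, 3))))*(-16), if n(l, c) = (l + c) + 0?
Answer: -112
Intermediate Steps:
K(X, L) = X
I(o, E) = E
n(l, c) = c + l (n(l, c) = (c + l) + 0 = c + l)
(8 + r(n(-4, I(5, 3))))*(-16) = (8 + (3 - 4))*(-16) = (8 - 1)*(-16) = 7*(-16) = -112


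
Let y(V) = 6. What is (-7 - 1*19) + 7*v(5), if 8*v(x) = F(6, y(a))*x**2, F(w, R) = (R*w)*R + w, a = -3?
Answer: 19321/4 ≈ 4830.3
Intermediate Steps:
F(w, R) = w + w*R**2 (F(w, R) = w*R**2 + w = w + w*R**2)
v(x) = 111*x**2/4 (v(x) = ((6*(1 + 6**2))*x**2)/8 = ((6*(1 + 36))*x**2)/8 = ((6*37)*x**2)/8 = (222*x**2)/8 = 111*x**2/4)
(-7 - 1*19) + 7*v(5) = (-7 - 1*19) + 7*((111/4)*5**2) = (-7 - 19) + 7*((111/4)*25) = -26 + 7*(2775/4) = -26 + 19425/4 = 19321/4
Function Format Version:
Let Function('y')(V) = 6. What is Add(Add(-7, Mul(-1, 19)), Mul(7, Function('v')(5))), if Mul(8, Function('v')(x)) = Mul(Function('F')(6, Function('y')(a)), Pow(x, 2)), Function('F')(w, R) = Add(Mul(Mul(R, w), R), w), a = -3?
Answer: Rational(19321, 4) ≈ 4830.3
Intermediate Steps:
Function('F')(w, R) = Add(w, Mul(w, Pow(R, 2))) (Function('F')(w, R) = Add(Mul(w, Pow(R, 2)), w) = Add(w, Mul(w, Pow(R, 2))))
Function('v')(x) = Mul(Rational(111, 4), Pow(x, 2)) (Function('v')(x) = Mul(Rational(1, 8), Mul(Mul(6, Add(1, Pow(6, 2))), Pow(x, 2))) = Mul(Rational(1, 8), Mul(Mul(6, Add(1, 36)), Pow(x, 2))) = Mul(Rational(1, 8), Mul(Mul(6, 37), Pow(x, 2))) = Mul(Rational(1, 8), Mul(222, Pow(x, 2))) = Mul(Rational(111, 4), Pow(x, 2)))
Add(Add(-7, Mul(-1, 19)), Mul(7, Function('v')(5))) = Add(Add(-7, Mul(-1, 19)), Mul(7, Mul(Rational(111, 4), Pow(5, 2)))) = Add(Add(-7, -19), Mul(7, Mul(Rational(111, 4), 25))) = Add(-26, Mul(7, Rational(2775, 4))) = Add(-26, Rational(19425, 4)) = Rational(19321, 4)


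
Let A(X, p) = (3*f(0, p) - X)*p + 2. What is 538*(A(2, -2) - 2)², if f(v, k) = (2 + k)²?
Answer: 8608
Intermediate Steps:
A(X, p) = 2 + p*(-X + 3*(2 + p)²) (A(X, p) = (3*(2 + p)² - X)*p + 2 = (-X + 3*(2 + p)²)*p + 2 = p*(-X + 3*(2 + p)²) + 2 = 2 + p*(-X + 3*(2 + p)²))
538*(A(2, -2) - 2)² = 538*((2 - 1*2*(-2) + 3*(-2)*(2 - 2)²) - 2)² = 538*((2 + 4 + 3*(-2)*0²) - 2)² = 538*((2 + 4 + 3*(-2)*0) - 2)² = 538*((2 + 4 + 0) - 2)² = 538*(6 - 2)² = 538*4² = 538*16 = 8608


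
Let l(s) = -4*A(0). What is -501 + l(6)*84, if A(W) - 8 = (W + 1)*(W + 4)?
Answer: -4533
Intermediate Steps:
A(W) = 8 + (1 + W)*(4 + W) (A(W) = 8 + (W + 1)*(W + 4) = 8 + (1 + W)*(4 + W))
l(s) = -48 (l(s) = -4*(12 + 0**2 + 5*0) = -4*(12 + 0 + 0) = -4*12 = -48)
-501 + l(6)*84 = -501 - 48*84 = -501 - 4032 = -4533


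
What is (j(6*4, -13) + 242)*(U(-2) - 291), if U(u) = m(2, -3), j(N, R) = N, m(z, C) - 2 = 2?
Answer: -76342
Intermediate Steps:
m(z, C) = 4 (m(z, C) = 2 + 2 = 4)
U(u) = 4
(j(6*4, -13) + 242)*(U(-2) - 291) = (6*4 + 242)*(4 - 291) = (24 + 242)*(-287) = 266*(-287) = -76342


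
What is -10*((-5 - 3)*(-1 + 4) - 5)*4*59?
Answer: 68440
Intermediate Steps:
-10*((-5 - 3)*(-1 + 4) - 5)*4*59 = -10*(-8*3 - 5)*4*59 = -10*(-24 - 5)*4*59 = -(-290)*4*59 = -10*(-116)*59 = 1160*59 = 68440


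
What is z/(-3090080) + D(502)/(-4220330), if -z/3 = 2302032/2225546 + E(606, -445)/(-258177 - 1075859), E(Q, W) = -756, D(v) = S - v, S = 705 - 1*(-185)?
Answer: -44009159258136781669/483983183511348488216480 ≈ -9.0931e-5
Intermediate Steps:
S = 890 (S = 705 + 185 = 890)
D(v) = 890 - v
z = -1152253527723/371119810457 (z = -3*(2302032/2225546 - 756/(-258177 - 1075859)) = -3*(2302032*(1/2225546) - 756/(-1334036)) = -3*(1151016/1112773 - 756*(-1/1334036)) = -3*(1151016/1112773 + 189/333509) = -3*384084509241/371119810457 = -1152253527723/371119810457 ≈ -3.1048)
z/(-3090080) + D(502)/(-4220330) = -1152253527723/371119810457/(-3090080) + (890 - 1*502)/(-4220330) = -1152253527723/371119810457*(-1/3090080) + (890 - 502)*(-1/4220330) = 1152253527723/1146789903896966560 + 388*(-1/4220330) = 1152253527723/1146789903896966560 - 194/2110165 = -44009159258136781669/483983183511348488216480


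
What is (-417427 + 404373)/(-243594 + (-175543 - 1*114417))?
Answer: 6527/266777 ≈ 0.024466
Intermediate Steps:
(-417427 + 404373)/(-243594 + (-175543 - 1*114417)) = -13054/(-243594 + (-175543 - 114417)) = -13054/(-243594 - 289960) = -13054/(-533554) = -13054*(-1/533554) = 6527/266777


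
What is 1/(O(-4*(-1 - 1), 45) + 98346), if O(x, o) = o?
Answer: 1/98391 ≈ 1.0164e-5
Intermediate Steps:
1/(O(-4*(-1 - 1), 45) + 98346) = 1/(45 + 98346) = 1/98391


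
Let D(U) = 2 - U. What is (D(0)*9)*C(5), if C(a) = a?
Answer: 90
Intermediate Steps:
(D(0)*9)*C(5) = ((2 - 1*0)*9)*5 = ((2 + 0)*9)*5 = (2*9)*5 = 18*5 = 90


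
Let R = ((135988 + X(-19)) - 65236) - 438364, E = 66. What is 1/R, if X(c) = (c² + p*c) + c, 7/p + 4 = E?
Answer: -62/22770873 ≈ -2.7228e-6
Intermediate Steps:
p = 7/62 (p = 7/(-4 + 66) = 7/62 ≈ 0.11290)
X(c) = c² + 69*c/62 (X(c) = (c² + 7*c/62) + c = c² + 69*c/62)
R = -22770873/62 (R = ((135988 + (1/62)*(-19)*(69 + 62*(-19))) - 65236) - 438364 = ((135988 + (1/62)*(-19)*(69 - 1178)) - 65236) - 438364 = ((135988 + (1/62)*(-19)*(-1109)) - 65236) - 438364 = ((135988 + 21071/62) - 65236) - 438364 = (8452327/62 - 65236) - 438364 = 4407695/62 - 438364 = -22770873/62 ≈ -3.6727e+5)
1/R = 1/(-22770873/62) = -62/22770873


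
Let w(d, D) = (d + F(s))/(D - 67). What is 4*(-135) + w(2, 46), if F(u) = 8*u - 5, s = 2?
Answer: -11353/21 ≈ -540.62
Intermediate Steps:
F(u) = -5 + 8*u
w(d, D) = (11 + d)/(-67 + D) (w(d, D) = (d + (-5 + 8*2))/(D - 67) = (d + (-5 + 16))/(-67 + D) = (d + 11)/(-67 + D) = (11 + d)/(-67 + D))
4*(-135) + w(2, 46) = 4*(-135) + (11 + 2)/(-67 + 46) = -540 + 13/(-21) = -540 - 1/21*13 = -540 - 13/21 = -11353/21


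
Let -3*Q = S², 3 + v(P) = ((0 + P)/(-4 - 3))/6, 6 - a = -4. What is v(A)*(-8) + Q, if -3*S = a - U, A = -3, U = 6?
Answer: 4316/189 ≈ 22.836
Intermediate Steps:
a = 10 (a = 6 - 1*(-4) = 6 + 4 = 10)
S = -4/3 (S = -(10 - 1*6)/3 = -(10 - 6)/3 = -⅓*4 = -4/3 ≈ -1.3333)
v(P) = -3 - P/42 (v(P) = -3 + ((0 + P)/(-4 - 3))/6 = -3 + (P/(-7))*(⅙) = -3 + (P*(-⅐))*(⅙) = -3 - P/7*(⅙) = -3 - P/42)
Q = -16/27 (Q = -(-4/3)²/3 = -⅓*16/9 = -16/27 ≈ -0.59259)
v(A)*(-8) + Q = (-3 - 1/42*(-3))*(-8) - 16/27 = (-3 + 1/14)*(-8) - 16/27 = -41/14*(-8) - 16/27 = 164/7 - 16/27 = 4316/189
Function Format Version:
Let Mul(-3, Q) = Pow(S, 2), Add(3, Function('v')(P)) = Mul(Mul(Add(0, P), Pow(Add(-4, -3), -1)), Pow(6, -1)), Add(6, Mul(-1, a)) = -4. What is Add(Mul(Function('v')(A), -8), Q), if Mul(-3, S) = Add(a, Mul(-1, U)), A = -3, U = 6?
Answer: Rational(4316, 189) ≈ 22.836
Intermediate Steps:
a = 10 (a = Add(6, Mul(-1, -4)) = Add(6, 4) = 10)
S = Rational(-4, 3) (S = Mul(Rational(-1, 3), Add(10, Mul(-1, 6))) = Mul(Rational(-1, 3), Add(10, -6)) = Mul(Rational(-1, 3), 4) = Rational(-4, 3) ≈ -1.3333)
Function('v')(P) = Add(-3, Mul(Rational(-1, 42), P)) (Function('v')(P) = Add(-3, Mul(Mul(Add(0, P), Pow(Add(-4, -3), -1)), Pow(6, -1))) = Add(-3, Mul(Mul(P, Pow(-7, -1)), Rational(1, 6))) = Add(-3, Mul(Mul(P, Rational(-1, 7)), Rational(1, 6))) = Add(-3, Mul(Mul(Rational(-1, 7), P), Rational(1, 6))) = Add(-3, Mul(Rational(-1, 42), P)))
Q = Rational(-16, 27) (Q = Mul(Rational(-1, 3), Pow(Rational(-4, 3), 2)) = Mul(Rational(-1, 3), Rational(16, 9)) = Rational(-16, 27) ≈ -0.59259)
Add(Mul(Function('v')(A), -8), Q) = Add(Mul(Add(-3, Mul(Rational(-1, 42), -3)), -8), Rational(-16, 27)) = Add(Mul(Add(-3, Rational(1, 14)), -8), Rational(-16, 27)) = Add(Mul(Rational(-41, 14), -8), Rational(-16, 27)) = Add(Rational(164, 7), Rational(-16, 27)) = Rational(4316, 189)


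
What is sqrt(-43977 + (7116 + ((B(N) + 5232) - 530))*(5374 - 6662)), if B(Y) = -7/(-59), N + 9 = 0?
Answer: 3*I*sqrt(5904438865)/59 ≈ 3907.1*I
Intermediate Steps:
N = -9 (N = -9 + 0 = -9)
B(Y) = 7/59 (B(Y) = -7*(-1/59) = 7/59)
sqrt(-43977 + (7116 + ((B(N) + 5232) - 530))*(5374 - 6662)) = sqrt(-43977 + (7116 + ((7/59 + 5232) - 530))*(5374 - 6662)) = sqrt(-43977 + (7116 + (308695/59 - 530))*(-1288)) = sqrt(-43977 + (7116 + 277425/59)*(-1288)) = sqrt(-43977 + (697269/59)*(-1288)) = sqrt(-43977 - 898082472/59) = sqrt(-900677115/59) = 3*I*sqrt(5904438865)/59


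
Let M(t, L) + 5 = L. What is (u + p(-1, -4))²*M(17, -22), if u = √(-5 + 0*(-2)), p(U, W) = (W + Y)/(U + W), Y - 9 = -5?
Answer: 135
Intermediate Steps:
Y = 4 (Y = 9 - 5 = 4)
M(t, L) = -5 + L
p(U, W) = (4 + W)/(U + W) (p(U, W) = (W + 4)/(U + W) = (4 + W)/(U + W))
u = I*√5 (u = √(-5 + 0) = √(-5) = I*√5 ≈ 2.2361*I)
(u + p(-1, -4))²*M(17, -22) = (I*√5 + (4 - 4)/(-1 - 4))²*(-5 - 22) = (I*√5 + 0/(-5))²*(-27) = (I*√5 - ⅕*0)²*(-27) = (I*√5 + 0)²*(-27) = (I*√5)²*(-27) = -5*(-27) = 135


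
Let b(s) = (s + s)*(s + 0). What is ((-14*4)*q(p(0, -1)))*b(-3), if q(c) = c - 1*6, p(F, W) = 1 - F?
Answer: 5040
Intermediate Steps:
b(s) = 2*s² (b(s) = (2*s)*s = 2*s²)
q(c) = -6 + c (q(c) = c - 6 = -6 + c)
((-14*4)*q(p(0, -1)))*b(-3) = ((-14*4)*(-6 + (1 - 1*0)))*(2*(-3)²) = (-56*(-6 + (1 + 0)))*(2*9) = -56*(-6 + 1)*18 = -56*(-5)*18 = 280*18 = 5040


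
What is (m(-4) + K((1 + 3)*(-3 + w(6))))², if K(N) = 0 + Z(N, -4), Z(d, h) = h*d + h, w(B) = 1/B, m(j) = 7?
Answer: 21025/9 ≈ 2336.1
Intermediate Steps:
Z(d, h) = h + d*h (Z(d, h) = d*h + h = h + d*h)
K(N) = -4 - 4*N (K(N) = 0 - 4*(1 + N) = 0 + (-4 - 4*N) = -4 - 4*N)
(m(-4) + K((1 + 3)*(-3 + w(6))))² = (7 + (-4 - 4*(1 + 3)*(-3 + 1/6)))² = (7 + (-4 - 16*(-3 + ⅙)))² = (7 + (-4 - 16*(-17)/6))² = (7 + (-4 - 4*(-34/3)))² = (7 + (-4 + 136/3))² = (7 + 124/3)² = (145/3)² = 21025/9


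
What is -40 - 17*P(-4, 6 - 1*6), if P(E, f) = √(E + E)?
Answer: -40 - 34*I*√2 ≈ -40.0 - 48.083*I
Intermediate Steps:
P(E, f) = √2*√E (P(E, f) = √(2*E) = √2*√E)
-40 - 17*P(-4, 6 - 1*6) = -40 - 17*√2*√(-4) = -40 - 17*√2*2*I = -40 - 34*I*√2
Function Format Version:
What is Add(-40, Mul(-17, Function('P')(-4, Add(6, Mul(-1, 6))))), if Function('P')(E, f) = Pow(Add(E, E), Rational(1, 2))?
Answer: Add(-40, Mul(-34, I, Pow(2, Rational(1, 2)))) ≈ Add(-40.000, Mul(-48.083, I))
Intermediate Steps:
Function('P')(E, f) = Mul(Pow(2, Rational(1, 2)), Pow(E, Rational(1, 2))) (Function('P')(E, f) = Pow(Mul(2, E), Rational(1, 2)) = Mul(Pow(2, Rational(1, 2)), Pow(E, Rational(1, 2))))
Add(-40, Mul(-17, Function('P')(-4, Add(6, Mul(-1, 6))))) = Add(-40, Mul(-17, Mul(Pow(2, Rational(1, 2)), Pow(-4, Rational(1, 2))))) = Add(-40, Mul(-17, Mul(Pow(2, Rational(1, 2)), Mul(2, I)))) = Add(-40, Mul(-17, Mul(2, I, Pow(2, Rational(1, 2))))) = Add(-40, Mul(-34, I, Pow(2, Rational(1, 2))))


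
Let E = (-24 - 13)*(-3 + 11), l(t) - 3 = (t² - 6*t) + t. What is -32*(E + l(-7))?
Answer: 6688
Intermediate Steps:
l(t) = 3 + t² - 5*t (l(t) = 3 + ((t² - 6*t) + t) = 3 + (t² - 5*t) = 3 + t² - 5*t)
E = -296 (E = -37*8 = -296)
-32*(E + l(-7)) = -32*(-296 + (3 + (-7)² - 5*(-7))) = -32*(-296 + (3 + 49 + 35)) = -32*(-296 + 87) = -32*(-209) = 6688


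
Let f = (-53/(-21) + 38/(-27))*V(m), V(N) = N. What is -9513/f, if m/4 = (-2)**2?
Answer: -1797957/3376 ≈ -532.57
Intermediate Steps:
m = 16 (m = 4*(-2)**2 = 4*4 = 16)
f = 3376/189 (f = (-53/(-21) + 38/(-27))*16 = (-53*(-1/21) + 38*(-1/27))*16 = (53/21 - 38/27)*16 = (211/189)*16 = 3376/189 ≈ 17.862)
-9513/f = -9513/3376/189 = -9513*189/3376 = -1797957/3376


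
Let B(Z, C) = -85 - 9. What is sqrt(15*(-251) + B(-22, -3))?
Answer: I*sqrt(3859) ≈ 62.121*I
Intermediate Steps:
B(Z, C) = -94
sqrt(15*(-251) + B(-22, -3)) = sqrt(15*(-251) - 94) = sqrt(-3765 - 94) = sqrt(-3859) = I*sqrt(3859)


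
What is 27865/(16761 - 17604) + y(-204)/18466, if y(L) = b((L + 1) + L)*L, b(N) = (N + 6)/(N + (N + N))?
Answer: -104723454277/3167851533 ≈ -33.058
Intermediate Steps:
b(N) = (6 + N)/(3*N) (b(N) = (6 + N)/(N + 2*N) = (6 + N)/((3*N)) = (6 + N)*(1/(3*N)) = (6 + N)/(3*N))
y(L) = L*(7 + 2*L)/(3*(1 + 2*L)) (y(L) = ((6 + ((L + 1) + L))/(3*((L + 1) + L)))*L = ((6 + ((1 + L) + L))/(3*((1 + L) + L)))*L = ((6 + (1 + 2*L))/(3*(1 + 2*L)))*L = ((7 + 2*L)/(3*(1 + 2*L)))*L = L*(7 + 2*L)/(3*(1 + 2*L)))
27865/(16761 - 17604) + y(-204)/18466 = 27865/(16761 - 17604) + ((⅓)*(-204)*(7 + 2*(-204))/(1 + 2*(-204)))/18466 = 27865/(-843) + ((⅓)*(-204)*(7 - 408)/(1 - 408))*(1/18466) = 27865*(-1/843) + ((⅓)*(-204)*(-401)/(-407))*(1/18466) = -27865/843 + ((⅓)*(-204)*(-1/407)*(-401))*(1/18466) = -27865/843 - 27268/407*1/18466 = -27865/843 - 13634/3757831 = -104723454277/3167851533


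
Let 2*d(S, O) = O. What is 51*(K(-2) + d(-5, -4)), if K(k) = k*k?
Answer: 102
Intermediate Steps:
d(S, O) = O/2
K(k) = k**2
51*(K(-2) + d(-5, -4)) = 51*((-2)**2 + (1/2)*(-4)) = 51*(4 - 2) = 51*2 = 102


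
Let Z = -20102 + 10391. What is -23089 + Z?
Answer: -32800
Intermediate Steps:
Z = -9711
-23089 + Z = -23089 - 9711 = -32800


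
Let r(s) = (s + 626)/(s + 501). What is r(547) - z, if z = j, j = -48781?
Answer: 51123661/1048 ≈ 48782.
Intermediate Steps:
r(s) = (626 + s)/(501 + s)
z = -48781
r(547) - z = (626 + 547)/(501 + 547) - 1*(-48781) = 1173/1048 + 48781 = 51123661/1048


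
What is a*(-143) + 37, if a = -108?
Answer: 15481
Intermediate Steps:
a*(-143) + 37 = -108*(-143) + 37 = 15444 + 37 = 15481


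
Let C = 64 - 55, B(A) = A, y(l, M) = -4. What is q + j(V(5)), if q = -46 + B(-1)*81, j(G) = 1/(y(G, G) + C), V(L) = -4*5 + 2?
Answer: -634/5 ≈ -126.80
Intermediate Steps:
C = 9
V(L) = -18 (V(L) = -20 + 2 = -18)
j(G) = ⅕ (j(G) = 1/(-4 + 9) = 1/5 = ⅕)
q = -127 (q = -46 - 1*81 = -46 - 81 = -127)
q + j(V(5)) = -127 + ⅕ = -634/5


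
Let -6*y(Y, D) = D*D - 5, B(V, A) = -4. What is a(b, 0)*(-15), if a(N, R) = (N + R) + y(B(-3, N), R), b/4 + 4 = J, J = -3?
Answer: 815/2 ≈ 407.50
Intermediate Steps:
b = -28 (b = -16 + 4*(-3) = -16 - 12 = -28)
y(Y, D) = ⅚ - D²/6 (y(Y, D) = -(D*D - 5)/6 = -(D² - 5)/6 = -(-5 + D²)/6 = ⅚ - D²/6)
a(N, R) = ⅚ + N + R - R²/6 (a(N, R) = (N + R) + (⅚ - R²/6) = ⅚ + N + R - R²/6)
a(b, 0)*(-15) = (⅚ - 28 + 0 - ⅙*0²)*(-15) = (⅚ - 28 + 0 - ⅙*0)*(-15) = (⅚ - 28 + 0 + 0)*(-15) = -163/6*(-15) = 815/2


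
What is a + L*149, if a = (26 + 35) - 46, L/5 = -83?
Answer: -61820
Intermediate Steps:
L = -415 (L = 5*(-83) = -415)
a = 15 (a = 61 - 46 = 15)
a + L*149 = 15 - 415*149 = 15 - 61835 = -61820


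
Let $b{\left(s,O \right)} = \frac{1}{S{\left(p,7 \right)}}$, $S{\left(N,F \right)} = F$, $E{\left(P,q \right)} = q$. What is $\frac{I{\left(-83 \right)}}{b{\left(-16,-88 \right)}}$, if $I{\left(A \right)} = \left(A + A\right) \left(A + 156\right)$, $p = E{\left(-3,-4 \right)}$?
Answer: $-84826$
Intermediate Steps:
$p = -4$
$I{\left(A \right)} = 2 A \left(156 + A\right)$
$b{\left(s,O \right)} = \frac{1}{7}$
$\frac{I{\left(-83 \right)}}{b{\left(-16,-88 \right)}} = 2 \left(-83\right) \left(156 - 83\right) \frac{1}{\frac{1}{7}} = 2 \left(-83\right) 73 \cdot 7 = \left(-12118\right) 7 = -84826$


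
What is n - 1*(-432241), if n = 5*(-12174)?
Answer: 371371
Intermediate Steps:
n = -60870
n - 1*(-432241) = -60870 - 1*(-432241) = -60870 + 432241 = 371371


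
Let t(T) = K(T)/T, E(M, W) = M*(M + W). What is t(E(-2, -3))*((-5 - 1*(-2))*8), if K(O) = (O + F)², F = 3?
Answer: -2028/5 ≈ -405.60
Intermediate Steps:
K(O) = (3 + O)² (K(O) = (O + 3)² = (3 + O)²)
t(T) = (3 + T)²/T
t(E(-2, -3))*((-5 - 1*(-2))*8) = ((3 - 2*(-2 - 3))²/((-2*(-2 - 3))))*((-5 - 1*(-2))*8) = ((3 - 2*(-5))²/((-2*(-5))))*((-5 + 2)*8) = ((3 + 10)²/10)*(-3*8) = ((⅒)*13²)*(-24) = ((⅒)*169)*(-24) = (169/10)*(-24) = -2028/5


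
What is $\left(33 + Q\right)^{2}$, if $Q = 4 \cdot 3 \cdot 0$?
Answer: $1089$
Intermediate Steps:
$Q = 0$ ($Q = 12 \cdot 0 = 0$)
$\left(33 + Q\right)^{2} = \left(33 + 0\right)^{2} = 33^{2} = 1089$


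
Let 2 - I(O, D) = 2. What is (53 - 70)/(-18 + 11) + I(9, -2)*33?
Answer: 17/7 ≈ 2.4286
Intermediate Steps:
I(O, D) = 0 (I(O, D) = 2 - 1*2 = 2 - 2 = 0)
(53 - 70)/(-18 + 11) + I(9, -2)*33 = (53 - 70)/(-18 + 11) + 0*33 = -17/(-7) + 0 = -17*(-1/7) + 0 = 17/7 + 0 = 17/7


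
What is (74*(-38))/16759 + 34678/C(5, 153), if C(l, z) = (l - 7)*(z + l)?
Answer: -291028597/2647922 ≈ -109.91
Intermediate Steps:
C(l, z) = (-7 + l)*(l + z)
(74*(-38))/16759 + 34678/C(5, 153) = (74*(-38))/16759 + 34678/(5² - 7*5 - 7*153 + 5*153) = -2812*1/16759 + 34678/(25 - 35 - 1071 + 765) = -2812/16759 + 34678/(-316) = -2812/16759 + 34678*(-1/316) = -2812/16759 - 17339/158 = -291028597/2647922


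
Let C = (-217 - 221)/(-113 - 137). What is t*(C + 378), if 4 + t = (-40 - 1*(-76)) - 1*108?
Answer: -3607644/125 ≈ -28861.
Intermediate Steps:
t = -76 (t = -4 + ((-40 - 1*(-76)) - 1*108) = -4 + ((-40 + 76) - 108) = -4 + (36 - 108) = -4 - 72 = -76)
C = 219/125 (C = -438/(-250) = -438*(-1/250) = 219/125 ≈ 1.7520)
t*(C + 378) = -76*(219/125 + 378) = -76*47469/125 = -3607644/125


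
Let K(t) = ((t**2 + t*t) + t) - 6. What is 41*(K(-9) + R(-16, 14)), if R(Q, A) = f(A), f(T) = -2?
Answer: 5945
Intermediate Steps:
R(Q, A) = -2
K(t) = -6 + t + 2*t**2 (K(t) = ((t**2 + t**2) + t) - 6 = (2*t**2 + t) - 6 = (t + 2*t**2) - 6 = -6 + t + 2*t**2)
41*(K(-9) + R(-16, 14)) = 41*((-6 - 9 + 2*(-9)**2) - 2) = 41*((-6 - 9 + 2*81) - 2) = 41*((-6 - 9 + 162) - 2) = 41*(147 - 2) = 41*145 = 5945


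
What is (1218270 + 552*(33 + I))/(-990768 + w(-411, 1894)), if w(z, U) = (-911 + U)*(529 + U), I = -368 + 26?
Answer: 1047702/1391041 ≈ 0.75318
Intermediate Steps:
I = -342
(1218270 + 552*(33 + I))/(-990768 + w(-411, 1894)) = (1218270 + 552*(33 - 342))/(-990768 + (-481919 + 1894**2 - 382*1894)) = (1218270 + 552*(-309))/(-990768 + (-481919 + 3587236 - 723508)) = (1218270 - 170568)/(-990768 + 2381809) = 1047702/1391041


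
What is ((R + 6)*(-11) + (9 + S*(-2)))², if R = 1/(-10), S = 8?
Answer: 516961/100 ≈ 5169.6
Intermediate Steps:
R = -⅒ ≈ -0.10000
((R + 6)*(-11) + (9 + S*(-2)))² = ((-⅒ + 6)*(-11) + (9 + 8*(-2)))² = ((59/10)*(-11) + (9 - 16))² = (-649/10 - 7)² = (-719/10)² = 516961/100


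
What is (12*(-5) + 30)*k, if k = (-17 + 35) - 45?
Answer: 810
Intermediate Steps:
k = -27 (k = 18 - 45 = -27)
(12*(-5) + 30)*k = (12*(-5) + 30)*(-27) = (-60 + 30)*(-27) = -30*(-27) = 810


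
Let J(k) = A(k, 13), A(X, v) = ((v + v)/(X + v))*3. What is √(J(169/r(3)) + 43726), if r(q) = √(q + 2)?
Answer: √(218660 + 568438*√5)/√(5 + 13*√5) ≈ 209.11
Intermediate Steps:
r(q) = √(2 + q)
A(X, v) = 6*v/(X + v) (A(X, v) = ((2*v)/(X + v))*3 = (2*v/(X + v))*3 = 6*v/(X + v))
J(k) = 78/(13 + k) (J(k) = 6*13/(k + 13) = 6*13/(13 + k) = 78/(13 + k))
√(J(169/r(3)) + 43726) = √(78/(13 + 169/(√(2 + 3))) + 43726) = √(78/(13 + 169/(√5)) + 43726) = √(78/(13 + 169*(√5/5)) + 43726) = √(78/(13 + 169*√5/5) + 43726) = √(43726 + 78/(13 + 169*√5/5))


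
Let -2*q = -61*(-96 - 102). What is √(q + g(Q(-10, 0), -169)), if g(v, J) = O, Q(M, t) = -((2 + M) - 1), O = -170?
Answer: I*√6209 ≈ 78.797*I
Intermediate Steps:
Q(M, t) = -1 - M (Q(M, t) = -(1 + M) = -1 - M)
g(v, J) = -170
q = -6039 (q = -(-61)*(-96 - 102)/2 = -(-61)*(-198)/2 = -½*12078 = -6039)
√(q + g(Q(-10, 0), -169)) = √(-6039 - 170) = √(-6209) = I*√6209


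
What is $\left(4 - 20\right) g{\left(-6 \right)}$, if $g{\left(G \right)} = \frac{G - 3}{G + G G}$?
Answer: $\frac{24}{5} \approx 4.8$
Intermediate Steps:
$g{\left(G \right)} = \frac{-3 + G}{G + G^{2}}$
$\left(4 - 20\right) g{\left(-6 \right)} = \left(4 - 20\right) \frac{-3 - 6}{\left(-6\right) \left(1 - 6\right)} = - 16 \left(\left(- \frac{1}{6}\right) \frac{1}{-5} \left(-9\right)\right) = - 16 \left(\left(- \frac{1}{6}\right) \left(- \frac{1}{5}\right) \left(-9\right)\right) = \left(-16\right) \left(- \frac{3}{10}\right) = \frac{24}{5}$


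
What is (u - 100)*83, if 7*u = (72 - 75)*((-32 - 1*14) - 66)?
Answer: -4316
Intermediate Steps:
u = 48 (u = ((72 - 75)*((-32 - 1*14) - 66))/7 = (-3*((-32 - 14) - 66))/7 = (-3*(-46 - 66))/7 = (-3*(-112))/7 = (⅐)*336 = 48)
(u - 100)*83 = (48 - 100)*83 = -52*83 = -4316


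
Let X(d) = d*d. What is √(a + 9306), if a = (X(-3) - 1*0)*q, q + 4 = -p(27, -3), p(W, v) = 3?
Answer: 3*√1027 ≈ 96.141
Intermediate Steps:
X(d) = d²
q = -7 (q = -4 - 1*3 = -4 - 3 = -7)
a = -63 (a = ((-3)² - 1*0)*(-7) = (9 + 0)*(-7) = 9*(-7) = -63)
√(a + 9306) = √(-63 + 9306) = √9243 = 3*√1027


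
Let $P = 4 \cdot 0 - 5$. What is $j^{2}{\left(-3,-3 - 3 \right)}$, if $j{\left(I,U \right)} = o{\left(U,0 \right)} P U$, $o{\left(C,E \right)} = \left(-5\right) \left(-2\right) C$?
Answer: $3240000$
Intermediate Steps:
$P = -5$ ($P = 0 - 5 = -5$)
$o{\left(C,E \right)} = 10 C$
$j{\left(I,U \right)} = - 50 U^{2}$ ($j{\left(I,U \right)} = 10 U \left(-5\right) U = - 50 U U = - 50 U^{2}$)
$j^{2}{\left(-3,-3 - 3 \right)} = \left(- 50 \left(-3 - 3\right)^{2}\right)^{2} = \left(- 50 \left(-6\right)^{2}\right)^{2} = \left(\left(-50\right) 36\right)^{2} = \left(-1800\right)^{2} = 3240000$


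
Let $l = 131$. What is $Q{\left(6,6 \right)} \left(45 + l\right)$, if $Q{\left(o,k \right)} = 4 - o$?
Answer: $-352$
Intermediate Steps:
$Q{\left(6,6 \right)} \left(45 + l\right) = \left(4 - 6\right) \left(45 + 131\right) = \left(4 - 6\right) 176 = \left(-2\right) 176 = -352$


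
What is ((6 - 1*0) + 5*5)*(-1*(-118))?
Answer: 3658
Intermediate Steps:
((6 - 1*0) + 5*5)*(-1*(-118)) = ((6 + 0) + 25)*118 = (6 + 25)*118 = 31*118 = 3658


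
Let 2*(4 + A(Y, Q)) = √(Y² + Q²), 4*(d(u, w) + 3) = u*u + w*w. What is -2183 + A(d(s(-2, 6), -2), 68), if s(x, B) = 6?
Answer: -2187 + √4673/2 ≈ -2152.8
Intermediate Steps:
d(u, w) = -3 + u²/4 + w²/4 (d(u, w) = -3 + (u*u + w*w)/4 = -3 + (u² + w²)/4 = -3 + (u²/4 + w²/4) = -3 + u²/4 + w²/4)
A(Y, Q) = -4 + √(Q² + Y²)/2 (A(Y, Q) = -4 + √(Y² + Q²)/2 = -4 + √(Q² + Y²)/2)
-2183 + A(d(s(-2, 6), -2), 68) = -2183 + (-4 + √(68² + (-3 + (¼)*6² + (¼)*(-2)²)²)/2) = -2183 + (-4 + √(4624 + (-3 + (¼)*36 + (¼)*4)²)/2) = -2183 + (-4 + √(4624 + (-3 + 9 + 1)²)/2) = -2183 + (-4 + √(4624 + 7²)/2) = -2183 + (-4 + √(4624 + 49)/2) = -2183 + (-4 + √4673/2) = -2187 + √4673/2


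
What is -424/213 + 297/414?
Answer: -12475/9798 ≈ -1.2732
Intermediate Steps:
-424/213 + 297/414 = -424*1/213 + 297*(1/414) = -424/213 + 33/46 = -12475/9798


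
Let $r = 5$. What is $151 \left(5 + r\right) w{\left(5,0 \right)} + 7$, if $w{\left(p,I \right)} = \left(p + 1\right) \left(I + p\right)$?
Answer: $45307$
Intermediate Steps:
$w{\left(p,I \right)} = \left(1 + p\right) \left(I + p\right)$
$151 \left(5 + r\right) w{\left(5,0 \right)} + 7 = 151 \left(5 + 5\right) \left(0 + 5 + 5^{2} + 0 \cdot 5\right) + 7 = 151 \cdot 10 \left(0 + 5 + 25 + 0\right) + 7 = 151 \cdot 10 \cdot 30 + 7 = 151 \cdot 300 + 7 = 45300 + 7 = 45307$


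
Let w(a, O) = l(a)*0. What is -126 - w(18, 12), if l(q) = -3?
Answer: -126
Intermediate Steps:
w(a, O) = 0 (w(a, O) = -3*0 = 0)
-126 - w(18, 12) = -126 - 1*0 = -126 + 0 = -126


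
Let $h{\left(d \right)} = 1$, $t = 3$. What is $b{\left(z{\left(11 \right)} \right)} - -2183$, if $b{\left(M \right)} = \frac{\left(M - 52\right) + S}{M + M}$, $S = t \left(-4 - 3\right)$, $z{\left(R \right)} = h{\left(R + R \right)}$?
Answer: $2147$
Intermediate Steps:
$z{\left(R \right)} = 1$
$S = -21$ ($S = 3 \left(-4 - 3\right) = 3 \left(-7\right) = -21$)
$b{\left(M \right)} = \frac{-73 + M}{2 M}$ ($b{\left(M \right)} = \frac{\left(M - 52\right) - 21}{M + M} = \frac{\left(-52 + M\right) - 21}{2 M} = \left(-73 + M\right) \frac{1}{2 M} = \frac{-73 + M}{2 M}$)
$b{\left(z{\left(11 \right)} \right)} - -2183 = \frac{-73 + 1}{2 \cdot 1} - -2183 = \frac{1}{2} \cdot 1 \left(-72\right) + 2183 = -36 + 2183 = 2147$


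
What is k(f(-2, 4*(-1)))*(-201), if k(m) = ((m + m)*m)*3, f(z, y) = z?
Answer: -4824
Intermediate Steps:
k(m) = 6*m**2 (k(m) = ((2*m)*m)*3 = (2*m**2)*3 = 6*m**2)
k(f(-2, 4*(-1)))*(-201) = (6*(-2)**2)*(-201) = (6*4)*(-201) = 24*(-201) = -4824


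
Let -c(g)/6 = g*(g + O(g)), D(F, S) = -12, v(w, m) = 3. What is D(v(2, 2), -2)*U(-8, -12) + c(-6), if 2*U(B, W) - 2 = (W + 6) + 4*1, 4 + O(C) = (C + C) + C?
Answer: -1008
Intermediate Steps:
O(C) = -4 + 3*C (O(C) = -4 + ((C + C) + C) = -4 + (2*C + C) = -4 + 3*C)
U(B, W) = 6 + W/2 (U(B, W) = 1 + ((W + 6) + 4*1)/2 = 1 + ((6 + W) + 4)/2 = 1 + (10 + W)/2 = 1 + (5 + W/2) = 6 + W/2)
c(g) = -6*g*(-4 + 4*g) (c(g) = -6*g*(g + (-4 + 3*g)) = -6*g*(-4 + 4*g))
D(v(2, 2), -2)*U(-8, -12) + c(-6) = -12*(6 + (1/2)*(-12)) + 24*(-6)*(1 - 1*(-6)) = -12*(6 - 6) + 24*(-6)*(1 + 6) = -12*0 + 24*(-6)*7 = 0 - 1008 = -1008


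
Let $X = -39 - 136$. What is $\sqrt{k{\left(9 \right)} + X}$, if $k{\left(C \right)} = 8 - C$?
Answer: $4 i \sqrt{11} \approx 13.266 i$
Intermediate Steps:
$X = -175$
$\sqrt{k{\left(9 \right)} + X} = \sqrt{\left(8 - 9\right) - 175} = \sqrt{-1 - 175} = \sqrt{-176} = 4 i \sqrt{11}$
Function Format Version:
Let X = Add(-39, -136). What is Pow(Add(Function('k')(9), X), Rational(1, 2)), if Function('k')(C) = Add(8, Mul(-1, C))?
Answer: Mul(4, I, Pow(11, Rational(1, 2))) ≈ Mul(13.266, I)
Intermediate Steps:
X = -175
Pow(Add(Function('k')(9), X), Rational(1, 2)) = Pow(Add(Add(8, Mul(-1, 9)), -175), Rational(1, 2)) = Pow(Add(Add(8, -9), -175), Rational(1, 2)) = Pow(Add(-1, -175), Rational(1, 2)) = Pow(-176, Rational(1, 2)) = Mul(4, I, Pow(11, Rational(1, 2)))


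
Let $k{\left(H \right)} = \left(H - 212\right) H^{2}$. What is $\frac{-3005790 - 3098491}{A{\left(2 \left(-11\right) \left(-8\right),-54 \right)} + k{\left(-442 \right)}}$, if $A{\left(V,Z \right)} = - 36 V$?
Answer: $\frac{6104281}{127774392} \approx 0.047774$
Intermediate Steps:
$k{\left(H \right)} = H^{2} \left(-212 + H\right)$ ($k{\left(H \right)} = \left(-212 + H\right) H^{2} = H^{2} \left(-212 + H\right)$)
$\frac{-3005790 - 3098491}{A{\left(2 \left(-11\right) \left(-8\right),-54 \right)} + k{\left(-442 \right)}} = \frac{-3005790 - 3098491}{- 36 \cdot 2 \left(-11\right) \left(-8\right) + \left(-442\right)^{2} \left(-212 - 442\right)} = - \frac{6104281}{- 36 \left(\left(-22\right) \left(-8\right)\right) + 195364 \left(-654\right)} = - \frac{6104281}{\left(-36\right) 176 - 127768056} = - \frac{6104281}{-6336 - 127768056} = - \frac{6104281}{-127774392} = \left(-6104281\right) \left(- \frac{1}{127774392}\right) = \frac{6104281}{127774392}$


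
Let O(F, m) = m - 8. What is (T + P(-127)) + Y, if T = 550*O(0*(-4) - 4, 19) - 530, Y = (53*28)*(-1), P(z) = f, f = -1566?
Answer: 2470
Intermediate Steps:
P(z) = -1566
O(F, m) = -8 + m
Y = -1484 (Y = 1484*(-1) = -1484)
T = 5520 (T = 550*(-8 + 19) - 530 = 550*11 - 530 = 6050 - 530 = 5520)
(T + P(-127)) + Y = (5520 - 1566) - 1484 = 3954 - 1484 = 2470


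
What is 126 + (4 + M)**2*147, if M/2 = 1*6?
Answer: 37758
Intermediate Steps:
M = 12 (M = 2*(1*6) = 2*6 = 12)
126 + (4 + M)**2*147 = 126 + (4 + 12)**2*147 = 126 + 16**2*147 = 126 + 256*147 = 126 + 37632 = 37758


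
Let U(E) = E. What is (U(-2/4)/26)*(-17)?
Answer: 17/52 ≈ 0.32692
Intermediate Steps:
(U(-2/4)/26)*(-17) = (-2/4/26)*(-17) = (-2*¼*(1/26))*(-17) = -½*1/26*(-17) = -1/52*(-17) = 17/52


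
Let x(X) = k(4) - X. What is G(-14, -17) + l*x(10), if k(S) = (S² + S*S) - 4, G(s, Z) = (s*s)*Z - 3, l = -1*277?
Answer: -8321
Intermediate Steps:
l = -277
G(s, Z) = -3 + Z*s² (G(s, Z) = s²*Z - 3 = Z*s² - 3 = -3 + Z*s²)
k(S) = -4 + 2*S² (k(S) = (S² + S²) - 4 = 2*S² - 4 = -4 + 2*S²)
x(X) = 28 - X (x(X) = (-4 + 2*4²) - X = (-4 + 2*16) - X = (-4 + 32) - X = 28 - X)
G(-14, -17) + l*x(10) = (-3 - 17*(-14)²) - 277*(28 - 1*10) = (-3 - 17*196) - 277*(28 - 10) = (-3 - 3332) - 277*18 = -3335 - 4986 = -8321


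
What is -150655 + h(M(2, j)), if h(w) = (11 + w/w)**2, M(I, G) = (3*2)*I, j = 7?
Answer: -150511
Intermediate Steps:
M(I, G) = 6*I
h(w) = 144 (h(w) = (11 + 1)**2 = 12**2 = 144)
-150655 + h(M(2, j)) = -150655 + 144 = -150511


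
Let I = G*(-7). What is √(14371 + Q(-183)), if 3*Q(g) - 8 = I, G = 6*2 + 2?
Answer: √14341 ≈ 119.75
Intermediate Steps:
G = 14 (G = 12 + 2 = 14)
I = -98 (I = 14*(-7) = -98)
Q(g) = -30 (Q(g) = 8/3 + (⅓)*(-98) = 8/3 - 98/3 = -30)
√(14371 + Q(-183)) = √(14371 - 30) = √14341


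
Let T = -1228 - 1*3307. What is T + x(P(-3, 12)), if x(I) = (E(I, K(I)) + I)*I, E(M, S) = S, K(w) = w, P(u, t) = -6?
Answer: -4463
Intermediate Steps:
T = -4535 (T = -1228 - 3307 = -4535)
x(I) = 2*I² (x(I) = (I + I)*I = (2*I)*I = 2*I²)
T + x(P(-3, 12)) = -4535 + 2*(-6)² = -4535 + 2*36 = -4535 + 72 = -4463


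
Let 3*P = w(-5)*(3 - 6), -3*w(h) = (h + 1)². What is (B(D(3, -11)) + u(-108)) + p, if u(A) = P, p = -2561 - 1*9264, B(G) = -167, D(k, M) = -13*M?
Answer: -35960/3 ≈ -11987.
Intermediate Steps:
w(h) = -(1 + h)²/3 (w(h) = -(h + 1)²/3 = -(1 + h)²/3)
p = -11825 (p = -2561 - 9264 = -11825)
P = 16/3 (P = ((-(1 - 5)²/3)*(3 - 6))/3 = (-⅓*(-4)²*(-3))/3 = (-⅓*16*(-3))/3 = (-16/3*(-3))/3 = (⅓)*16 = 16/3 ≈ 5.3333)
u(A) = 16/3
(B(D(3, -11)) + u(-108)) + p = (-167 + 16/3) - 11825 = -485/3 - 11825 = -35960/3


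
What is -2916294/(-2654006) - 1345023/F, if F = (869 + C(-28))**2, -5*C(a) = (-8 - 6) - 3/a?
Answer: -1473617138267717/2196331276222467 ≈ -0.67095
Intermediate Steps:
C(a) = 14/5 + 3/(5*a) (C(a) = -((-8 - 6) - 3/a)/5 = -(-14 - 3/a)/5 = 14/5 + 3/(5*a))
F = 14895958401/19600 (F = (869 + (1/5)*(3 + 14*(-28))/(-28))**2 = (869 + (1/5)*(-1/28)*(3 - 392))**2 = (869 + (1/5)*(-1/28)*(-389))**2 = (869 + 389/140)**2 = (122049/140)**2 = 14895958401/19600 ≈ 7.6000e+5)
-2916294/(-2654006) - 1345023/F = -2916294/(-2654006) - 1345023/14895958401/19600 = -2916294*(-1/2654006) - 1345023*19600/14895958401 = 1458147/1327003 - 2929161200/1655106489 = -1473617138267717/2196331276222467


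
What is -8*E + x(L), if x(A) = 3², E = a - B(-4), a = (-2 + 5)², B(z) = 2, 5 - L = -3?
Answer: -47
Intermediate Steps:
L = 8 (L = 5 - 1*(-3) = 5 + 3 = 8)
a = 9 (a = 3² = 9)
E = 7 (E = 9 - 1*2 = 9 - 2 = 7)
x(A) = 9
-8*E + x(L) = -8*7 + 9 = -56 + 9 = -47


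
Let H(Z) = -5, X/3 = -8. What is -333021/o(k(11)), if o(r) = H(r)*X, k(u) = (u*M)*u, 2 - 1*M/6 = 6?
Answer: -111007/40 ≈ -2775.2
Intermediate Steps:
M = -24 (M = 12 - 6*6 = 12 - 36 = -24)
X = -24 (X = 3*(-8) = -24)
k(u) = -24*u² (k(u) = (u*(-24))*u = (-24*u)*u = -24*u²)
o(r) = 120 (o(r) = -5*(-24) = 120)
-333021/o(k(11)) = -333021/120 = -333021*1/120 = -111007/40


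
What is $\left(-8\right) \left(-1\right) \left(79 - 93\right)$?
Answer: $-112$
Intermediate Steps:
$\left(-8\right) \left(-1\right) \left(79 - 93\right) = 8 \left(-14\right) = -112$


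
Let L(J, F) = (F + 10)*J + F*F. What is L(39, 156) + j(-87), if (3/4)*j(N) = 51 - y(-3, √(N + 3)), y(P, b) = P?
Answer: 30882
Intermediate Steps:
j(N) = 72 (j(N) = 4*(51 - 1*(-3))/3 = 4*(51 + 3)/3 = (4/3)*54 = 72)
L(J, F) = F² + J*(10 + F) (L(J, F) = (10 + F)*J + F² = J*(10 + F) + F² = F² + J*(10 + F))
L(39, 156) + j(-87) = (156² + 10*39 + 156*39) + 72 = (24336 + 390 + 6084) + 72 = 30810 + 72 = 30882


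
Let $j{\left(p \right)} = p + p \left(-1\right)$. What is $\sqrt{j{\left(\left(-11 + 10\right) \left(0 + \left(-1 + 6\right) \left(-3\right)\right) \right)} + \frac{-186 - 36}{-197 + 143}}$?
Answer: $\frac{\sqrt{37}}{3} \approx 2.0276$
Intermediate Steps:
$j{\left(p \right)} = 0$ ($j{\left(p \right)} = p - p = 0$)
$\sqrt{j{\left(\left(-11 + 10\right) \left(0 + \left(-1 + 6\right) \left(-3\right)\right) \right)} + \frac{-186 - 36}{-197 + 143}} = \sqrt{0 + \frac{-186 - 36}{-197 + 143}} = \sqrt{0 - \frac{222}{-54}} = \sqrt{0 - - \frac{37}{9}} = \sqrt{0 + \frac{37}{9}} = \sqrt{\frac{37}{9}} = \frac{\sqrt{37}}{3}$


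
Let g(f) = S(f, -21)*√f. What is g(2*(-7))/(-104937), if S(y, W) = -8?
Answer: 8*I*√14/104937 ≈ 0.00028525*I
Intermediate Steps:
g(f) = -8*√f
g(2*(-7))/(-104937) = -8*I*√14/(-104937) = -8*I*√14*(-1/104937) = 8*I*√14/104937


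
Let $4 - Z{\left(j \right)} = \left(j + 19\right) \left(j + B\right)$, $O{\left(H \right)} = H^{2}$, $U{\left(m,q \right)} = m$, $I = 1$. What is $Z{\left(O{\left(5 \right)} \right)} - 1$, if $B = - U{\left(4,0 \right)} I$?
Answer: $-921$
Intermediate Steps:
$B = -4$ ($B = \left(-1\right) 4 \cdot 1 = \left(-4\right) 1 = -4$)
$Z{\left(j \right)} = 4 - \left(-4 + j\right) \left(19 + j\right)$ ($Z{\left(j \right)} = 4 - \left(j + 19\right) \left(j - 4\right) = 4 - \left(19 + j\right) \left(-4 + j\right) = 4 - \left(-4 + j\right) \left(19 + j\right)$)
$Z{\left(O{\left(5 \right)} \right)} - 1 = \left(80 - \left(5^{2}\right)^{2} - 15 \cdot 5^{2}\right) - 1 = \left(80 - 25^{2} - 375\right) - 1 = \left(80 - 625 - 375\right) - 1 = -920 - 1 = -921$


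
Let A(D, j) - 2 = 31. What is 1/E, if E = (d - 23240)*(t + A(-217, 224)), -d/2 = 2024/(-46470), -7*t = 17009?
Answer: 162645/9059773970528 ≈ 1.7952e-8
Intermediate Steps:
t = -17009/7 (t = -⅐*17009 = -17009/7 ≈ -2429.9)
A(D, j) = 33 (A(D, j) = 2 + 31 = 33)
d = 2024/23235 (d = -4048/(-46470) = -4048*(-1)/46470 = -2*(-1012/23235) = 2024/23235 ≈ 0.087110)
E = 9059773970528/162645 (E = (2024/23235 - 23240)*(-17009/7 + 33) = -539979376/23235*(-16778/7) = 9059773970528/162645 ≈ 5.5703e+7)
1/E = 1/(9059773970528/162645) = 162645/9059773970528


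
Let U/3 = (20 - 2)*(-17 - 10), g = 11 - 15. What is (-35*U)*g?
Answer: -204120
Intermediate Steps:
g = -4
U = -1458 (U = 3*((20 - 2)*(-17 - 10)) = 3*(18*(-27)) = 3*(-486) = -1458)
(-35*U)*g = -35*(-1458)*(-4) = 51030*(-4) = -204120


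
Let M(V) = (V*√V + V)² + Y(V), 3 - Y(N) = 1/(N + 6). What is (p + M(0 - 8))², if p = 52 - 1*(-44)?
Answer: -38479/4 - 178432*I*√2 ≈ -9619.8 - 2.5234e+5*I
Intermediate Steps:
Y(N) = 3 - 1/(6 + N) (Y(N) = 3 - 1/(N + 6) = 3 - 1/(6 + N))
p = 96 (p = 52 + 44 = 96)
M(V) = (V + V^(3/2))² + (17 + 3*V)/(6 + V) (M(V) = (V*√V + V)² + (17 + 3*V)/(6 + V) = (V^(3/2) + V)² + (17 + 3*V)/(6 + V) = (V + V^(3/2))² + (17 + 3*V)/(6 + V))
(p + M(0 - 8))² = (96 + (17 + 3*(0 - 8) + ((0 - 8) + (0 - 8)^(3/2))²*(6 + (0 - 8)))/(6 + (0 - 8)))² = (96 + (17 + 3*(-8) + (-8 + (-8)^(3/2))²*(6 - 8))/(6 - 8))² = (96 + (17 - 24 + (-8 - 16*I*√2)²*(-2))/(-2))² = (96 - (17 - 24 - 2*(-8 - 16*I*√2)²)/2)² = (96 - (-7 - 2*(-8 - 16*I*√2)²)/2)² = (96 + (7/2 + (-8 - 16*I*√2)²))² = (199/2 + (-8 - 16*I*√2)²)²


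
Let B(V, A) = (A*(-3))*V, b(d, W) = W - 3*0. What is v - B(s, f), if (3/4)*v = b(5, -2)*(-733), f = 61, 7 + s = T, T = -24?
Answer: -11155/3 ≈ -3718.3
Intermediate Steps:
b(d, W) = W (b(d, W) = W + 0 = W)
s = -31 (s = -7 - 24 = -31)
B(V, A) = -3*A*V (B(V, A) = (-3*A)*V = -3*A*V)
v = 5864/3 (v = 4*(-2*(-733))/3 = (4/3)*1466 = 5864/3 ≈ 1954.7)
v - B(s, f) = 5864/3 - (-3)*61*(-31) = 5864/3 - 1*5673 = 5864/3 - 5673 = -11155/3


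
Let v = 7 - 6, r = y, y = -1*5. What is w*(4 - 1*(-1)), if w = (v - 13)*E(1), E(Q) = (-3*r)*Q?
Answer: -900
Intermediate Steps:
y = -5
r = -5
E(Q) = 15*Q (E(Q) = (-3*(-5))*Q = 15*Q)
v = 1
w = -180 (w = (1 - 13)*(15*1) = -12*15 = -180)
w*(4 - 1*(-1)) = -180*(4 - 1*(-1)) = -180*(4 + 1) = -180*5 = -900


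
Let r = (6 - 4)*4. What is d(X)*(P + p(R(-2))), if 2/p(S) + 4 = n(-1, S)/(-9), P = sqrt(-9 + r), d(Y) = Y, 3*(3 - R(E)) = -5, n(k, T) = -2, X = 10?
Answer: -90/17 + 10*I ≈ -5.2941 + 10.0*I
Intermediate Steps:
R(E) = 14/3 (R(E) = 3 - 1/3*(-5) = 3 + 5/3 = 14/3)
r = 8 (r = 2*4 = 8)
P = I (P = sqrt(-9 + 8) = sqrt(-1) = I ≈ 1.0*I)
p(S) = -9/17 (p(S) = 2/(-4 - 2/(-9)) = 2/(-4 - 2*(-1/9)) = 2/(-4 + 2/9) = 2/(-34/9) = 2*(-9/34) = -9/17)
d(X)*(P + p(R(-2))) = 10*(I - 9/17) = 10*(-9/17 + I) = -90/17 + 10*I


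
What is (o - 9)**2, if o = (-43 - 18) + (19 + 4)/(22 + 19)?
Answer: 8105409/1681 ≈ 4821.8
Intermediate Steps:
o = -2478/41 (o = -61 + 23/41 = -2478/41 ≈ -60.439)
(o - 9)**2 = (-2478/41 - 9)**2 = (-2847/41)**2 = 8105409/1681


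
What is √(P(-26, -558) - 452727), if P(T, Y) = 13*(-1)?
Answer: 2*I*√113185 ≈ 672.86*I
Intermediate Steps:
P(T, Y) = -13
√(P(-26, -558) - 452727) = √(-13 - 452727) = √(-452740) = 2*I*√113185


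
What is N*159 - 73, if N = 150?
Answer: 23777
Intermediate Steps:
N*159 - 73 = 150*159 - 73 = 23850 - 73 = 23777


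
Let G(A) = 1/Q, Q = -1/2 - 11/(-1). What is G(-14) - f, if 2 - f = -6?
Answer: -166/21 ≈ -7.9048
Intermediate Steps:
f = 8 (f = 2 - 1*(-6) = 2 + 6 = 8)
Q = 21/2 (Q = -1*½ - 11*(-1) = -½ + 11 = 21/2 ≈ 10.500)
G(A) = 2/21 (G(A) = 1/(21/2) = 2/21)
G(-14) - f = 2/21 - 1*8 = 2/21 - 8 = -166/21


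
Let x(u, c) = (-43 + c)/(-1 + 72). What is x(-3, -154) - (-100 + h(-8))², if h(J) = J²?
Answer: -92213/71 ≈ -1298.8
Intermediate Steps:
x(u, c) = -43/71 + c/71 (x(u, c) = (-43 + c)/71 = (-43 + c)*(1/71) = -43/71 + c/71)
x(-3, -154) - (-100 + h(-8))² = (-43/71 + (1/71)*(-154)) - (-100 + (-8)²)² = (-43/71 - 154/71) - (-100 + 64)² = -197/71 - 1*(-36)² = -197/71 - 1*1296 = -197/71 - 1296 = -92213/71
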